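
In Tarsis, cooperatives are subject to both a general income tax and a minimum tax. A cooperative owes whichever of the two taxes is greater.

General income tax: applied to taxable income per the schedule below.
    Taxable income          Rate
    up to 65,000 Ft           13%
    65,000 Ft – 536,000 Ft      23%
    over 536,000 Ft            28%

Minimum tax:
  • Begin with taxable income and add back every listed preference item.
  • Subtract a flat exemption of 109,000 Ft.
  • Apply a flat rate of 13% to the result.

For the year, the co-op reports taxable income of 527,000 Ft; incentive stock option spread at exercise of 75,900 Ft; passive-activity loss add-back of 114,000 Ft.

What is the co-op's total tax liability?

114,710 Ft

General income tax:
  65,000 Ft × 13% = 8,450 Ft
  462,000 Ft × 23% = 106,260 Ft
  → 114,710 Ft

Minimum tax:
  Adjusted income: 527,000 Ft + 75,900 Ft + 114,000 Ft = 716,900 Ft
  Less exemption 109,000 Ft → base 607,900 Ft
  607,900 Ft × 13% = 79,027 Ft

114,710 Ft > 79,027 Ft, so the general income tax governs.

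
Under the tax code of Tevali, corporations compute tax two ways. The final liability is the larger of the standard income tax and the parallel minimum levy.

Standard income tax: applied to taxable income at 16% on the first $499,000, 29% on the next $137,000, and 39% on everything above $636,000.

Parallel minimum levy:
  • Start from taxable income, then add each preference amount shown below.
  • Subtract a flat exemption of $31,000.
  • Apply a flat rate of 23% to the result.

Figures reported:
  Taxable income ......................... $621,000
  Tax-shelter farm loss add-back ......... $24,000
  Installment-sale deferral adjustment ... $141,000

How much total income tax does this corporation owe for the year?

$173,650

Parallel minimum levy:
  Adjusted income: $621,000 + $24,000 + $141,000 = $786,000
  Less exemption $31,000 → base $755,000
  $755,000 × 23% = $173,650

Standard income tax:
  $499,000 × 16% = $79,840
  $122,000 × 29% = $35,380
  → $115,220

$173,650 > $115,220, so the parallel minimum levy is the binding amount.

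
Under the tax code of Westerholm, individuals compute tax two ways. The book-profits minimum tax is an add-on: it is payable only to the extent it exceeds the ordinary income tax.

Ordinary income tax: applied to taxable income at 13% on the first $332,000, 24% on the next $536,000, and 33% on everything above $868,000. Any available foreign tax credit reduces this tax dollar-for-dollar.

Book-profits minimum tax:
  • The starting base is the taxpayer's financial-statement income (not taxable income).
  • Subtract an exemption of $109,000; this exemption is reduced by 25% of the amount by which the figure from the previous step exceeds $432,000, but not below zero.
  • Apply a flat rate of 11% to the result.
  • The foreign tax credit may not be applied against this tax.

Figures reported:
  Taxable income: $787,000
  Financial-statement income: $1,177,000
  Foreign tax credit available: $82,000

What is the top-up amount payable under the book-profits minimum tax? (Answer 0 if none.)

Book-profits minimum tax:
  Base (financial-statement income): $1,177,000
  Exemption: 25% × ($1,177,000 − $432,000) = $186,250 ≥ $109,000, so the exemption is fully phased out
  Base: $1,177,000 − $0 = $1,177,000
  $1,177,000 × 11% = $129,470

Ordinary income tax:
  $332,000 × 13% = $43,160
  $455,000 × 24% = $109,200
  → $152,360
  Less foreign tax credit $82,000 → $70,360

Excess of book-profits minimum tax over ordinary income tax: $129,470 − $70,360 = $59,110.

$59,110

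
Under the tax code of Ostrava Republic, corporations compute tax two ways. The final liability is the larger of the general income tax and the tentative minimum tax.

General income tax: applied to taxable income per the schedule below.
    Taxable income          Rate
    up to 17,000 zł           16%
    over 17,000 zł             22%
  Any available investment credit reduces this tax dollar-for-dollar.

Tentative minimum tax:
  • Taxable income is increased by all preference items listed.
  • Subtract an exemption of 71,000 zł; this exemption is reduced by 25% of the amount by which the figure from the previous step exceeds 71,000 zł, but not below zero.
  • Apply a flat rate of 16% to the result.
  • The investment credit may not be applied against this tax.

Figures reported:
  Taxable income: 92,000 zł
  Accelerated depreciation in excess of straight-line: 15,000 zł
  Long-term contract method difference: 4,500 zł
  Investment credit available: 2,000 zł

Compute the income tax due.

Tentative minimum tax:
  Adjusted income: 92,000 zł + 15,000 zł + 4,500 zł = 111,500 zł
  Exemption: 71,000 zł − 25% × (111,500 zł − 71,000 zł) = 71,000 zł − 10,125 zł = 60,875 zł
  Base: 111,500 zł − 60,875 zł = 50,625 zł
  50,625 zł × 16% = 8,100 zł

General income tax:
  17,000 zł × 16% = 2,720 zł
  75,000 zł × 22% = 16,500 zł
  → 19,220 zł
  Less investment credit 2,000 zł → 17,220 zł

17,220 zł > 8,100 zł, so the general income tax governs.

17,220 zł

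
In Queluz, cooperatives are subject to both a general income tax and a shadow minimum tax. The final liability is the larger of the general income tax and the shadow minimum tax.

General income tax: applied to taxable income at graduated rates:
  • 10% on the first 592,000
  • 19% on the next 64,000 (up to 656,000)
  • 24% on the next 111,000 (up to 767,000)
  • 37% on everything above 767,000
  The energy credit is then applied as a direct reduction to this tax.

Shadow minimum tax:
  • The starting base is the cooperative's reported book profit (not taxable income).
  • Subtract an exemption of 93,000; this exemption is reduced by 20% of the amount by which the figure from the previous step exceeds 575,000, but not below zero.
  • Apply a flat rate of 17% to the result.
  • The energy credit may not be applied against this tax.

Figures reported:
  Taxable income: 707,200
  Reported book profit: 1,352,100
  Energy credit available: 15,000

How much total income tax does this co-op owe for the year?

Shadow minimum tax:
  Base (reported book profit): 1,352,100
  Exemption: 20% × (1,352,100 − 575,000) = 155,420 ≥ 93,000, so the exemption is fully phased out
  Base: 1,352,100 − 0 = 1,352,100
  1,352,100 × 17% = 229,857

General income tax:
  592,000 × 10% = 59,200
  64,000 × 19% = 12,160
  51,200 × 24% = 12,288
  → 83,648
  Less energy credit 15,000 → 68,648

229,857 > 68,648, so the shadow minimum tax is the binding amount.

229,857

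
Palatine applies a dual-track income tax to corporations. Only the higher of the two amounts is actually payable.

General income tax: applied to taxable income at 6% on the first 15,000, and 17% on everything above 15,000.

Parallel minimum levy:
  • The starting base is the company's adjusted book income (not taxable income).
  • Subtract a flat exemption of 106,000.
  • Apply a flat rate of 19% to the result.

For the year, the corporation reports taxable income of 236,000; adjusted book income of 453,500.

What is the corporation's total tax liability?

66,025

Parallel minimum levy:
  Base (adjusted book income): 453,500
  Less exemption 106,000 → base 347,500
  347,500 × 19% = 66,025

General income tax:
  15,000 × 6% = 900
  221,000 × 17% = 37,570
  → 38,470

66,025 > 38,470, so the parallel minimum levy is the binding amount.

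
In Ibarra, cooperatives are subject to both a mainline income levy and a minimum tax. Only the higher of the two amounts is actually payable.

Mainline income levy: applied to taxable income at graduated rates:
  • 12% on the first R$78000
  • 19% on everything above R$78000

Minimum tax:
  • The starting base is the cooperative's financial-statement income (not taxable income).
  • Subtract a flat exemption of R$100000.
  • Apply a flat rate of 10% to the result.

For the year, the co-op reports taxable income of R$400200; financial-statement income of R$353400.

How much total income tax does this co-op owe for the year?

R$70578

Minimum tax:
  Base (financial-statement income): R$353400
  Less exemption R$100000 → base R$253400
  R$253400 × 10% = R$25340

Mainline income levy:
  R$78000 × 12% = R$9360
  R$322200 × 19% = R$61218
  → R$70578

R$70578 > R$25340, so the mainline income levy governs.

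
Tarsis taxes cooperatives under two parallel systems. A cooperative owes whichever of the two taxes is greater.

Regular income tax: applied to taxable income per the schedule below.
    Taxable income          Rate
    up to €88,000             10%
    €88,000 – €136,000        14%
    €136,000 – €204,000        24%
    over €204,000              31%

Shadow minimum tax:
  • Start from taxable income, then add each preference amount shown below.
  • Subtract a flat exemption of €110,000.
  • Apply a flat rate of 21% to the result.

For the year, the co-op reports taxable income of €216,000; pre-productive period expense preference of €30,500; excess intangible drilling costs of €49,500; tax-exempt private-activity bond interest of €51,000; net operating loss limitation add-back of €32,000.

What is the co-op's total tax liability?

€56,490

Regular income tax:
  €88,000 × 10% = €8,800
  €48,000 × 14% = €6,720
  €68,000 × 24% = €16,320
  €12,000 × 31% = €3,720
  → €35,560

Shadow minimum tax:
  Adjusted income: €216,000 + €30,500 + €49,500 + €51,000 + €32,000 = €379,000
  Less exemption €110,000 → base €269,000
  €269,000 × 21% = €56,490

€56,490 > €35,560, so the shadow minimum tax is the binding amount.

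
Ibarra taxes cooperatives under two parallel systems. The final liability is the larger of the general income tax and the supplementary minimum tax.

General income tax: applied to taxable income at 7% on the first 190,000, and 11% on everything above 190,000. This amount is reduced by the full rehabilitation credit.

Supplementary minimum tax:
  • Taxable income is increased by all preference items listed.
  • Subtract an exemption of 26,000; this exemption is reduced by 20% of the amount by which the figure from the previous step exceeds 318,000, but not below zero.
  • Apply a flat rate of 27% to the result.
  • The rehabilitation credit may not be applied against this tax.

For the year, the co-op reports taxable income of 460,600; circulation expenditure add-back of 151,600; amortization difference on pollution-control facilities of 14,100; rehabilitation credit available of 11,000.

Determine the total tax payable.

General income tax:
  190,000 × 7% = 13,300
  270,600 × 11% = 29,766
  → 43,066
  Less rehabilitation credit 11,000 → 32,066

Supplementary minimum tax:
  Adjusted income: 460,600 + 151,600 + 14,100 = 626,300
  Exemption: 20% × (626,300 − 318,000) = 61,660 ≥ 26,000, so the exemption is fully phased out
  Base: 626,300 − 0 = 626,300
  626,300 × 27% = 169,101

169,101 > 32,066, so the supplementary minimum tax is the binding amount.

169,101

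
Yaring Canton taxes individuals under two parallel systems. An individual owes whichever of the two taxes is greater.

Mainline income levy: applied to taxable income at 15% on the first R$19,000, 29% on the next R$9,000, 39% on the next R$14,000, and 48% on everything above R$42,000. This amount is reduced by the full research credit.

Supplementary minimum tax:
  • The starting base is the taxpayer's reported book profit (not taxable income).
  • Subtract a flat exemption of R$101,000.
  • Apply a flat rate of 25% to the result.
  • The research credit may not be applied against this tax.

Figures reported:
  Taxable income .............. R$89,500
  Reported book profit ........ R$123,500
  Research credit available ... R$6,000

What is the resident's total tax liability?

Supplementary minimum tax:
  Base (reported book profit): R$123,500
  Less exemption R$101,000 → base R$22,500
  R$22,500 × 25% = R$5,625

Mainline income levy:
  R$19,000 × 15% = R$2,850
  R$9,000 × 29% = R$2,610
  R$14,000 × 39% = R$5,460
  R$47,500 × 48% = R$22,800
  → R$33,720
  Less research credit R$6,000 → R$27,720

R$27,720 > R$5,625, so the mainline income levy governs.

R$27,720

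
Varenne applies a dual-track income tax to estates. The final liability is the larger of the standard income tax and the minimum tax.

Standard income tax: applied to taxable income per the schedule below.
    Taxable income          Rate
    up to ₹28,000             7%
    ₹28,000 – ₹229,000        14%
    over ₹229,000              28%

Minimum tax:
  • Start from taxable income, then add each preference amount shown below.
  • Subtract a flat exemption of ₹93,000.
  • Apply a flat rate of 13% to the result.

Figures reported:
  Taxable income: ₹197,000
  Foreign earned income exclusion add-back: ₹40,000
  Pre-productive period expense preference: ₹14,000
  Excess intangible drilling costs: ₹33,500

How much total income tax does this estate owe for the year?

₹25,620

Minimum tax:
  Adjusted income: ₹197,000 + ₹40,000 + ₹14,000 + ₹33,500 = ₹284,500
  Less exemption ₹93,000 → base ₹191,500
  ₹191,500 × 13% = ₹24,895

Standard income tax:
  ₹28,000 × 7% = ₹1,960
  ₹169,000 × 14% = ₹23,660
  → ₹25,620

₹25,620 > ₹24,895, so the standard income tax governs.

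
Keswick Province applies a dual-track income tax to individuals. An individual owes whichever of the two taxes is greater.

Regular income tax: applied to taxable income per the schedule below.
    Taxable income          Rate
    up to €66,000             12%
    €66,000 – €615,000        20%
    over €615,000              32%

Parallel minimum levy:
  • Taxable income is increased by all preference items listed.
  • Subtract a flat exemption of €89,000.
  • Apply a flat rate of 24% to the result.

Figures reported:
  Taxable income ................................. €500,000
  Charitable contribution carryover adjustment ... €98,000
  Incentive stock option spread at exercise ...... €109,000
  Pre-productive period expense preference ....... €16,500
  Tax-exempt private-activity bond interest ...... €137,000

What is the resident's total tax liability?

€185,160

Parallel minimum levy:
  Adjusted income: €500,000 + €98,000 + €109,000 + €16,500 + €137,000 = €860,500
  Less exemption €89,000 → base €771,500
  €771,500 × 24% = €185,160

Regular income tax:
  €66,000 × 12% = €7,920
  €434,000 × 20% = €86,800
  → €94,720

€185,160 > €94,720, so the parallel minimum levy is the binding amount.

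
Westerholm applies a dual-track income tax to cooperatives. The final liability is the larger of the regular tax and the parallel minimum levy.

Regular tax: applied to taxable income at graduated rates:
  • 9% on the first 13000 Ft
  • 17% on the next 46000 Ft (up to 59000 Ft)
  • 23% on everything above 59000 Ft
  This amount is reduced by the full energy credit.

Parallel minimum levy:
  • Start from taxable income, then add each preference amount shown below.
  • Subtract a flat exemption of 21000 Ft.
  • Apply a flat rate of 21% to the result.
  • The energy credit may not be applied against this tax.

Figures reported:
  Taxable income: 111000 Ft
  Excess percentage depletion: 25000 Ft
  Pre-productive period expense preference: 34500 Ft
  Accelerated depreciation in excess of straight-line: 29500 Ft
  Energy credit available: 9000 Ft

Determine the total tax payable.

Regular tax:
  13000 Ft × 9% = 1170 Ft
  46000 Ft × 17% = 7820 Ft
  52000 Ft × 23% = 11960 Ft
  → 20950 Ft
  Less energy credit 9000 Ft → 11950 Ft

Parallel minimum levy:
  Adjusted income: 111000 Ft + 25000 Ft + 34500 Ft + 29500 Ft = 200000 Ft
  Less exemption 21000 Ft → base 179000 Ft
  179000 Ft × 21% = 37590 Ft

37590 Ft > 11950 Ft, so the parallel minimum levy is the binding amount.

37590 Ft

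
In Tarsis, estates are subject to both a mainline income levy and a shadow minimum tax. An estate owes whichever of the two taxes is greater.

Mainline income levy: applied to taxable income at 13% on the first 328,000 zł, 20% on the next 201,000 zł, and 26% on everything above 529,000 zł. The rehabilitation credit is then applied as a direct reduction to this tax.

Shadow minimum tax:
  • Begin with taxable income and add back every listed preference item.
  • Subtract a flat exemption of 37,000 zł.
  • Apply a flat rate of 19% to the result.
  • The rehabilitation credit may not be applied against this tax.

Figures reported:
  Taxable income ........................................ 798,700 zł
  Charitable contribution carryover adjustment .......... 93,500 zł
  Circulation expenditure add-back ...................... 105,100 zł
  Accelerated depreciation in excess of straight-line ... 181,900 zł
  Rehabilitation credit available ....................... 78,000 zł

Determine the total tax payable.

Mainline income levy:
  328,000 zł × 13% = 42,640 zł
  201,000 zł × 20% = 40,200 zł
  269,700 zł × 26% = 70,122 zł
  → 152,962 zł
  Less rehabilitation credit 78,000 zł → 74,962 zł

Shadow minimum tax:
  Adjusted income: 798,700 zł + 93,500 zł + 105,100 zł + 181,900 zł = 1,179,200 zł
  Less exemption 37,000 zł → base 1,142,200 zł
  1,142,200 zł × 19% = 217,018 zł

217,018 zł > 74,962 zł, so the shadow minimum tax is the binding amount.

217,018 zł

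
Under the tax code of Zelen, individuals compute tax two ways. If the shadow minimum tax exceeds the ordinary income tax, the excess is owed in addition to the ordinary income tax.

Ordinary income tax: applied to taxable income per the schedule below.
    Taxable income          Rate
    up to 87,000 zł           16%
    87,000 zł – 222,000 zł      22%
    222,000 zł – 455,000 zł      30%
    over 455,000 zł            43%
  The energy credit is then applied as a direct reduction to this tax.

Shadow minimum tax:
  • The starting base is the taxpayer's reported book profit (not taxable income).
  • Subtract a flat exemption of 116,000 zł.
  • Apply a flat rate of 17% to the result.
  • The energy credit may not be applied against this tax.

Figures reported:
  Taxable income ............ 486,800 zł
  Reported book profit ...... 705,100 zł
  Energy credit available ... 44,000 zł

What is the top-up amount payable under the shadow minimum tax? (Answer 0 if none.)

Ordinary income tax:
  87,000 zł × 16% = 13,920 zł
  135,000 zł × 22% = 29,700 zł
  233,000 zł × 30% = 69,900 zł
  31,800 zł × 43% = 13,674 zł
  → 127,194 zł
  Less energy credit 44,000 zł → 83,194 zł

Shadow minimum tax:
  Base (reported book profit): 705,100 zł
  Less exemption 116,000 zł → base 589,100 zł
  589,100 zł × 17% = 100,147 zł

Excess of shadow minimum tax over ordinary income tax: 100,147 zł − 83,194 zł = 16,953 zł.

16,953 zł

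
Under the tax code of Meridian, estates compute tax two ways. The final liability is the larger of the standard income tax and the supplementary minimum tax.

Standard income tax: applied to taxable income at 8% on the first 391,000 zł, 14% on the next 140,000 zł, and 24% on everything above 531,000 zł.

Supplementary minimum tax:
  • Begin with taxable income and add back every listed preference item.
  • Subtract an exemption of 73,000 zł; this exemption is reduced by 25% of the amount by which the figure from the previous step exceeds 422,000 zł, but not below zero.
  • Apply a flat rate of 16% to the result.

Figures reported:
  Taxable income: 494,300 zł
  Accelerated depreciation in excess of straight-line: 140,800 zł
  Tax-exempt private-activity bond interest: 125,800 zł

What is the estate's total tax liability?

121,744 zł

Standard income tax:
  391,000 zł × 8% = 31,280 zł
  103,300 zł × 14% = 14,462 zł
  → 45,742 zł

Supplementary minimum tax:
  Adjusted income: 494,300 zł + 140,800 zł + 125,800 zł = 760,900 zł
  Exemption: 25% × (760,900 zł − 422,000 zł) = 84,725 zł ≥ 73,000 zł, so the exemption is fully phased out
  Base: 760,900 zł − 0 zł = 760,900 zł
  760,900 zł × 16% = 121,744 zł

121,744 zł > 45,742 zł, so the supplementary minimum tax is the binding amount.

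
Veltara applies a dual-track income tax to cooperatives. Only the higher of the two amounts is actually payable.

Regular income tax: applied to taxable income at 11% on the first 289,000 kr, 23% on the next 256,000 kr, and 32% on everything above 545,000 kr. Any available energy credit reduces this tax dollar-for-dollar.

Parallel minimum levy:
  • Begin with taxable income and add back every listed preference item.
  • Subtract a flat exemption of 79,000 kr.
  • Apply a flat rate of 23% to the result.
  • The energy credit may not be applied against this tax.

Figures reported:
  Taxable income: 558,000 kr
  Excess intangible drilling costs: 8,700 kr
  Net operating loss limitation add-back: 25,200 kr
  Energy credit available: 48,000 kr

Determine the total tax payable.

117,967 kr

Regular income tax:
  289,000 kr × 11% = 31,790 kr
  256,000 kr × 23% = 58,880 kr
  13,000 kr × 32% = 4,160 kr
  → 94,830 kr
  Less energy credit 48,000 kr → 46,830 kr

Parallel minimum levy:
  Adjusted income: 558,000 kr + 8,700 kr + 25,200 kr = 591,900 kr
  Less exemption 79,000 kr → base 512,900 kr
  512,900 kr × 23% = 117,967 kr

117,967 kr > 46,830 kr, so the parallel minimum levy is the binding amount.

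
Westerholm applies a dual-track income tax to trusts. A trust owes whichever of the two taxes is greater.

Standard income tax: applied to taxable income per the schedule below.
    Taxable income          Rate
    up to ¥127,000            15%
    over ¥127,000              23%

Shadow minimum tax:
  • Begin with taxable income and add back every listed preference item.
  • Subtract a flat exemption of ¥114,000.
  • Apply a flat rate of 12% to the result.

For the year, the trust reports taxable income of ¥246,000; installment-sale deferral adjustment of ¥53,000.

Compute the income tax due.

Shadow minimum tax:
  Adjusted income: ¥246,000 + ¥53,000 = ¥299,000
  Less exemption ¥114,000 → base ¥185,000
  ¥185,000 × 12% = ¥22,200

Standard income tax:
  ¥127,000 × 15% = ¥19,050
  ¥119,000 × 23% = ¥27,370
  → ¥46,420

¥46,420 > ¥22,200, so the standard income tax governs.

¥46,420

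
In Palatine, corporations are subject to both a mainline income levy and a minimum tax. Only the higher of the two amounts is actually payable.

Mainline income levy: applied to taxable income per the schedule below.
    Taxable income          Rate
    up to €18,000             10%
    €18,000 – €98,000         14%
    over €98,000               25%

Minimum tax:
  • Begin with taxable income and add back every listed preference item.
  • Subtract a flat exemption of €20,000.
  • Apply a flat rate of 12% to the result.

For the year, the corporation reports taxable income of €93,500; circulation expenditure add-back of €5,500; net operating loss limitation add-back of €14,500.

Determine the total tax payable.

€12,370

Minimum tax:
  Adjusted income: €93,500 + €5,500 + €14,500 = €113,500
  Less exemption €20,000 → base €93,500
  €93,500 × 12% = €11,220

Mainline income levy:
  €18,000 × 10% = €1,800
  €75,500 × 14% = €10,570
  → €12,370

€12,370 > €11,220, so the mainline income levy governs.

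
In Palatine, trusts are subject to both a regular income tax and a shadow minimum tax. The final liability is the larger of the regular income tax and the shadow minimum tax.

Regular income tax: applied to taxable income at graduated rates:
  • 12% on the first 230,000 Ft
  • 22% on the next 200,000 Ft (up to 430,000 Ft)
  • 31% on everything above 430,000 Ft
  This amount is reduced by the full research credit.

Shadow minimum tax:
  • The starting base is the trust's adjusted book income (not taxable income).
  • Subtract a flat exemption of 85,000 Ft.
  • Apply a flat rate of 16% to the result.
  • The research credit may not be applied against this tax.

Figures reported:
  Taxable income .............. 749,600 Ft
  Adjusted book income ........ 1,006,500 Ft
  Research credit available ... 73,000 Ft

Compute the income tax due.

147,440 Ft

Shadow minimum tax:
  Base (adjusted book income): 1,006,500 Ft
  Less exemption 85,000 Ft → base 921,500 Ft
  921,500 Ft × 16% = 147,440 Ft

Regular income tax:
  230,000 Ft × 12% = 27,600 Ft
  200,000 Ft × 22% = 44,000 Ft
  319,600 Ft × 31% = 99,076 Ft
  → 170,676 Ft
  Less research credit 73,000 Ft → 97,676 Ft

147,440 Ft > 97,676 Ft, so the shadow minimum tax is the binding amount.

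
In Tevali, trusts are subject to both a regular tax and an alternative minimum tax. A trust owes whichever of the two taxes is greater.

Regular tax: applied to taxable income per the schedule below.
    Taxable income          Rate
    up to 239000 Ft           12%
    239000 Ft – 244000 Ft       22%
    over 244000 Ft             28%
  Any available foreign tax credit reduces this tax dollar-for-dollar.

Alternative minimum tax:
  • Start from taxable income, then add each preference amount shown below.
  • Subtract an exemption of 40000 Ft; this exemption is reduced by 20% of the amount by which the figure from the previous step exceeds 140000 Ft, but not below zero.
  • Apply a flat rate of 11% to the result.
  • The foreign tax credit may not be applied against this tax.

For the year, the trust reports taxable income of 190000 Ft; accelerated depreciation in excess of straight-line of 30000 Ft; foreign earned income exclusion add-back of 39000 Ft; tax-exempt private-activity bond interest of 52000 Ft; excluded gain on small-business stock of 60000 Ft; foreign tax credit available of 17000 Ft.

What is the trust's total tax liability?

Alternative minimum tax:
  Adjusted income: 190000 Ft + 30000 Ft + 39000 Ft + 52000 Ft + 60000 Ft = 371000 Ft
  Exemption: 20% × (371000 Ft − 140000 Ft) = 46200 Ft ≥ 40000 Ft, so the exemption is fully phased out
  Base: 371000 Ft − 0 Ft = 371000 Ft
  371000 Ft × 11% = 40810 Ft

Regular tax:
  190000 Ft × 12% = 22800 Ft
  Less foreign tax credit 17000 Ft → 5800 Ft

40810 Ft > 5800 Ft, so the alternative minimum tax is the binding amount.

40810 Ft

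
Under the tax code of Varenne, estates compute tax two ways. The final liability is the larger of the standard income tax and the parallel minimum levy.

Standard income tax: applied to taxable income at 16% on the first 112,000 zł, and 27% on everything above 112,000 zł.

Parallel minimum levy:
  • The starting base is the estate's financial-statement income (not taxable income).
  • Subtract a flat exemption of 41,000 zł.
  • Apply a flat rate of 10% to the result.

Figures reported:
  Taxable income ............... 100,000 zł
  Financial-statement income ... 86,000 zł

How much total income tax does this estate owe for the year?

Standard income tax:
  100,000 zł × 16% = 16,000 zł

Parallel minimum levy:
  Base (financial-statement income): 86,000 zł
  Less exemption 41,000 zł → base 45,000 zł
  45,000 zł × 10% = 4,500 zł

16,000 zł > 4,500 zł, so the standard income tax governs.

16,000 zł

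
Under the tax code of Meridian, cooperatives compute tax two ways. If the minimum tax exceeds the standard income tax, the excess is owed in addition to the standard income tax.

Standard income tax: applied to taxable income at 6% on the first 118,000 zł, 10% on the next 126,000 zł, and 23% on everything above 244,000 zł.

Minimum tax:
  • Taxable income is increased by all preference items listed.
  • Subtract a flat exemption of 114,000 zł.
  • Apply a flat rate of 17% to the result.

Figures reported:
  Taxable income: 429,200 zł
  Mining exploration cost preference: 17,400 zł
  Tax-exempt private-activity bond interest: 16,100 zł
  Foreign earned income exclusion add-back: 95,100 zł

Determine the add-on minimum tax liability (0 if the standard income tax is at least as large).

Standard income tax:
  118,000 zł × 6% = 7,080 zł
  126,000 zł × 10% = 12,600 zł
  185,200 zł × 23% = 42,596 zł
  → 62,276 zł

Minimum tax:
  Adjusted income: 429,200 zł + 17,400 zł + 16,100 zł + 95,100 zł = 557,800 zł
  Less exemption 114,000 zł → base 443,800 zł
  443,800 zł × 17% = 75,446 zł

Excess of minimum tax over standard income tax: 75,446 zł − 62,276 zł = 13,170 zł.

13,170 zł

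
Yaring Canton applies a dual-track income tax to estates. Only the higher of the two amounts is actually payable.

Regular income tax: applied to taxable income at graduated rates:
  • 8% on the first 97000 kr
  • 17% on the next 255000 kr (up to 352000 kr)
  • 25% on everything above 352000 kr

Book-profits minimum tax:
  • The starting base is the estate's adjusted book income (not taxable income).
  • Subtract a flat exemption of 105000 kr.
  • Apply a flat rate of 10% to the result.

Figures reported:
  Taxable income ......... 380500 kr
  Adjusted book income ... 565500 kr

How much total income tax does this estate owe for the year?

58235 kr

Regular income tax:
  97000 kr × 8% = 7760 kr
  255000 kr × 17% = 43350 kr
  28500 kr × 25% = 7125 kr
  → 58235 kr

Book-profits minimum tax:
  Base (adjusted book income): 565500 kr
  Less exemption 105000 kr → base 460500 kr
  460500 kr × 10% = 46050 kr

58235 kr > 46050 kr, so the regular income tax governs.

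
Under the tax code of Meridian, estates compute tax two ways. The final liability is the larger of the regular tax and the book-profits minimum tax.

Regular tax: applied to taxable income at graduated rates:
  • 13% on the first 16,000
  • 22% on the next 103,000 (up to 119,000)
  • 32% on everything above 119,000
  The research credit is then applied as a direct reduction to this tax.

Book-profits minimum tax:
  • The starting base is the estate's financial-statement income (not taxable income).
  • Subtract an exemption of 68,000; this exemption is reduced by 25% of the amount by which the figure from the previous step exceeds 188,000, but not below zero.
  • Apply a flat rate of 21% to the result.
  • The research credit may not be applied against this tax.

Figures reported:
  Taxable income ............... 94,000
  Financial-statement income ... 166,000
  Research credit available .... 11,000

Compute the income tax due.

20,580

Book-profits minimum tax:
  Base (financial-statement income): 166,000
  Exemption: 166,000 ≤ 188,000, so full 68,000 applies
  Base: 166,000 − 68,000 = 98,000
  98,000 × 21% = 20,580

Regular tax:
  16,000 × 13% = 2,080
  78,000 × 22% = 17,160
  → 19,240
  Less research credit 11,000 → 8,240

20,580 > 8,240, so the book-profits minimum tax is the binding amount.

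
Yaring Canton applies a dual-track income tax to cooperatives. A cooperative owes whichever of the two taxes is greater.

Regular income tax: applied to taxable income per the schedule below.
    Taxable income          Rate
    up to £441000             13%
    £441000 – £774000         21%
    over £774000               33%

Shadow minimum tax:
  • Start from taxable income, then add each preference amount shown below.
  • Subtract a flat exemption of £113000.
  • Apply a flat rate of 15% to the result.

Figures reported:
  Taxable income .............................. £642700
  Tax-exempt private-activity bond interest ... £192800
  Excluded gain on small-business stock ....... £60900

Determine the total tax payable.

£117510

Shadow minimum tax:
  Adjusted income: £642700 + £192800 + £60900 = £896400
  Less exemption £113000 → base £783400
  £783400 × 15% = £117510

Regular income tax:
  £441000 × 13% = £57330
  £201700 × 21% = £42357
  → £99687

£117510 > £99687, so the shadow minimum tax is the binding amount.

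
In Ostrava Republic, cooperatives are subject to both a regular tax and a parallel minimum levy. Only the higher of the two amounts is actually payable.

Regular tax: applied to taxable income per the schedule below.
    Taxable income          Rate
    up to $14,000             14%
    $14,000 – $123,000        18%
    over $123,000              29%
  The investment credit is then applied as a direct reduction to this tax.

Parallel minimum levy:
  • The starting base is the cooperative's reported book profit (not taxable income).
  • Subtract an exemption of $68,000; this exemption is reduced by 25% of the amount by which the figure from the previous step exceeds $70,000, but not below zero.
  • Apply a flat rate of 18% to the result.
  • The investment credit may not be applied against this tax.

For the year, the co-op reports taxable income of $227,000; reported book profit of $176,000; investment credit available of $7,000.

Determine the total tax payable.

$44,740

Regular tax:
  $14,000 × 14% = $1,960
  $109,000 × 18% = $19,620
  $104,000 × 29% = $30,160
  → $51,740
  Less investment credit $7,000 → $44,740

Parallel minimum levy:
  Base (reported book profit): $176,000
  Exemption: $68,000 − 25% × ($176,000 − $70,000) = $68,000 − $26,500 = $41,500
  Base: $176,000 − $41,500 = $134,500
  $134,500 × 18% = $24,210

$44,740 > $24,210, so the regular tax governs.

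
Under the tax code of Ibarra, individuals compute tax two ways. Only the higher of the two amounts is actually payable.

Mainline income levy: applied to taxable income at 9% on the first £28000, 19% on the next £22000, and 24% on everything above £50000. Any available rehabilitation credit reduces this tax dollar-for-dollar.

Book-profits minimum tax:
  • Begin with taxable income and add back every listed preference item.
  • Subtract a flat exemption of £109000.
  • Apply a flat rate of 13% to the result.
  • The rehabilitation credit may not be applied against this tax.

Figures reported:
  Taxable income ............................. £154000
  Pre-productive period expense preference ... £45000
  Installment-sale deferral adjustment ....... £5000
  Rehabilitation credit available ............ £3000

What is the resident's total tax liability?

Mainline income levy:
  £28000 × 9% = £2520
  £22000 × 19% = £4180
  £104000 × 24% = £24960
  → £31660
  Less rehabilitation credit £3000 → £28660

Book-profits minimum tax:
  Adjusted income: £154000 + £45000 + £5000 = £204000
  Less exemption £109000 → base £95000
  £95000 × 13% = £12350

£28660 > £12350, so the mainline income levy governs.

£28660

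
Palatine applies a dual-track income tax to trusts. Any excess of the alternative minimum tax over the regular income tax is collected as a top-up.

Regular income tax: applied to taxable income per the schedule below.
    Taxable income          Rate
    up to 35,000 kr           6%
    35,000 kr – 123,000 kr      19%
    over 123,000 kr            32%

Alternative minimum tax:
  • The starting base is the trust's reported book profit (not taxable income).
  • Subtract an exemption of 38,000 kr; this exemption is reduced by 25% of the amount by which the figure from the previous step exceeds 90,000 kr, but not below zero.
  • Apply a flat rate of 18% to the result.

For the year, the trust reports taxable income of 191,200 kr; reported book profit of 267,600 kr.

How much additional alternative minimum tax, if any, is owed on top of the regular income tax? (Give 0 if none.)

Regular income tax:
  35,000 kr × 6% = 2,100 kr
  88,000 kr × 19% = 16,720 kr
  68,200 kr × 32% = 21,824 kr
  → 40,644 kr

Alternative minimum tax:
  Base (reported book profit): 267,600 kr
  Exemption: 25% × (267,600 kr − 90,000 kr) = 44,400 kr ≥ 38,000 kr, so the exemption is fully phased out
  Base: 267,600 kr − 0 kr = 267,600 kr
  267,600 kr × 18% = 48,168 kr

Excess of alternative minimum tax over regular income tax: 48,168 kr − 40,644 kr = 7,524 kr.

7,524 kr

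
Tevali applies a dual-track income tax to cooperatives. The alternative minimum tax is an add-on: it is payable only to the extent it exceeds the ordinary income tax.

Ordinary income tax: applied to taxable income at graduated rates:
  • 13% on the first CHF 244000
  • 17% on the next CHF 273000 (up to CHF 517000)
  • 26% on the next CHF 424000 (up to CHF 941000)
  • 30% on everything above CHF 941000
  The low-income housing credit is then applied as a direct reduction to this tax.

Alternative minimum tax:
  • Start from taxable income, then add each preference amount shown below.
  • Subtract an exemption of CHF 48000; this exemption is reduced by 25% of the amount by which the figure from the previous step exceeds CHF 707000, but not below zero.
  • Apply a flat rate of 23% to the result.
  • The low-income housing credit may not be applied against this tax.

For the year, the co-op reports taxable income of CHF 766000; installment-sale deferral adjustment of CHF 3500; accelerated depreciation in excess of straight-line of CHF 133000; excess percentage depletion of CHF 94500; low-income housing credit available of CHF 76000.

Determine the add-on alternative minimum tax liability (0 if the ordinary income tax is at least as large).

Alternative minimum tax:
  Adjusted income: CHF 766000 + CHF 3500 + CHF 133000 + CHF 94500 = CHF 997000
  Exemption: 25% × (CHF 997000 − CHF 707000) = CHF 72500 ≥ CHF 48000, so the exemption is fully phased out
  Base: CHF 997000 − CHF 0 = CHF 997000
  CHF 997000 × 23% = CHF 229310

Ordinary income tax:
  CHF 244000 × 13% = CHF 31720
  CHF 273000 × 17% = CHF 46410
  CHF 249000 × 26% = CHF 64740
  → CHF 142870
  Less low-income housing credit CHF 76000 → CHF 66870

Excess of alternative minimum tax over ordinary income tax: CHF 229310 − CHF 66870 = CHF 162440.

CHF 162440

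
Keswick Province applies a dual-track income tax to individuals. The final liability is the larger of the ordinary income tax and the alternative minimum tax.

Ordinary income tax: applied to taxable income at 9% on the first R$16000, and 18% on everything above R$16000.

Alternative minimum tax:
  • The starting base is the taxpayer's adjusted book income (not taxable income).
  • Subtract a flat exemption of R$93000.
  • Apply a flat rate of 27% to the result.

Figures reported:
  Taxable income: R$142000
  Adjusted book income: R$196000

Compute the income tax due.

Alternative minimum tax:
  Base (adjusted book income): R$196000
  Less exemption R$93000 → base R$103000
  R$103000 × 27% = R$27810

Ordinary income tax:
  R$16000 × 9% = R$1440
  R$126000 × 18% = R$22680
  → R$24120

R$27810 > R$24120, so the alternative minimum tax is the binding amount.

R$27810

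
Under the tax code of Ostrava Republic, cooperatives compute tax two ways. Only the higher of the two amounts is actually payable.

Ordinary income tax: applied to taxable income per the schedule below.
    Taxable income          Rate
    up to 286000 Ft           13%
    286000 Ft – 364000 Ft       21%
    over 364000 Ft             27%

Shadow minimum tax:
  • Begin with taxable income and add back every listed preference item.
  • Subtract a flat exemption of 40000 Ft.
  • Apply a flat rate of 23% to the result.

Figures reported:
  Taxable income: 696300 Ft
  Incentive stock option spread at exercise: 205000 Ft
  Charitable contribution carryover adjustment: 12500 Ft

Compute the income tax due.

200974 Ft

Shadow minimum tax:
  Adjusted income: 696300 Ft + 205000 Ft + 12500 Ft = 913800 Ft
  Less exemption 40000 Ft → base 873800 Ft
  873800 Ft × 23% = 200974 Ft

Ordinary income tax:
  286000 Ft × 13% = 37180 Ft
  78000 Ft × 21% = 16380 Ft
  332300 Ft × 27% = 89721 Ft
  → 143281 Ft

200974 Ft > 143281 Ft, so the shadow minimum tax is the binding amount.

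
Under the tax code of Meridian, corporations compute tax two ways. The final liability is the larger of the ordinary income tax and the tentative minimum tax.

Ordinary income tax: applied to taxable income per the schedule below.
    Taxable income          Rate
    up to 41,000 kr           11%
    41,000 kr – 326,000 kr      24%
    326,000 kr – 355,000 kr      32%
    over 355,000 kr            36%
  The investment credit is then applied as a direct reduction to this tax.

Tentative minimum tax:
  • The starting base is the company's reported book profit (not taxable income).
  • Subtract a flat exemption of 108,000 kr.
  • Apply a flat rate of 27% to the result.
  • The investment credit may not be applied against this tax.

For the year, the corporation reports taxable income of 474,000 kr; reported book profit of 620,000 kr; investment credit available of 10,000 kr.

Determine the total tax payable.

138,240 kr

Tentative minimum tax:
  Base (reported book profit): 620,000 kr
  Less exemption 108,000 kr → base 512,000 kr
  512,000 kr × 27% = 138,240 kr

Ordinary income tax:
  41,000 kr × 11% = 4,510 kr
  285,000 kr × 24% = 68,400 kr
  29,000 kr × 32% = 9,280 kr
  119,000 kr × 36% = 42,840 kr
  → 125,030 kr
  Less investment credit 10,000 kr → 115,030 kr

138,240 kr > 115,030 kr, so the tentative minimum tax is the binding amount.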